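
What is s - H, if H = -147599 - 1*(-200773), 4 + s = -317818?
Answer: -370996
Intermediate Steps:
s = -317822 (s = -4 - 317818 = -317822)
H = 53174 (H = -147599 + 200773 = 53174)
s - H = -317822 - 1*53174 = -317822 - 53174 = -370996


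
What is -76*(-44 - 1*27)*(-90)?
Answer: -485640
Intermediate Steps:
-76*(-44 - 1*27)*(-90) = -76*(-44 - 27)*(-90) = -76*(-71)*(-90) = 5396*(-90) = -485640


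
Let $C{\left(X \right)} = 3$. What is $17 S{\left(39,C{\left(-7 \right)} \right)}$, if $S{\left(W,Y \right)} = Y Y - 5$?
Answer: $68$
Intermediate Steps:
$S{\left(W,Y \right)} = -5 + Y^{2}$ ($S{\left(W,Y \right)} = Y^{2} - 5 = -5 + Y^{2}$)
$17 S{\left(39,C{\left(-7 \right)} \right)} = 17 \left(-5 + 3^{2}\right) = 17 \left(-5 + 9\right) = 17 \cdot 4 = 68$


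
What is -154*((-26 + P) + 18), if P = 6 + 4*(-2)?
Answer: 1540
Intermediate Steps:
P = -2 (P = 6 - 8 = -2)
-154*((-26 + P) + 18) = -154*((-26 - 2) + 18) = -154*(-28 + 18) = -154*(-10) = 1540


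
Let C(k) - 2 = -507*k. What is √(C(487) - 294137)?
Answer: 6*I*√15029 ≈ 735.56*I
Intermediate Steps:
C(k) = 2 - 507*k
√(C(487) - 294137) = √((2 - 507*487) - 294137) = √((2 - 246909) - 294137) = √(-246907 - 294137) = √(-541044) = 6*I*√15029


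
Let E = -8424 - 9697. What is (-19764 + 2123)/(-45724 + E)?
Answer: 17641/63845 ≈ 0.27631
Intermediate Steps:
E = -18121
(-19764 + 2123)/(-45724 + E) = (-19764 + 2123)/(-45724 - 18121) = -17641/(-63845) = -17641*(-1/63845) = 17641/63845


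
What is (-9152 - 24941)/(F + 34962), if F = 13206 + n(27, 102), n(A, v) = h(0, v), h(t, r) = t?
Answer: -34093/48168 ≈ -0.70779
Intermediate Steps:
n(A, v) = 0
F = 13206 (F = 13206 + 0 = 13206)
(-9152 - 24941)/(F + 34962) = (-9152 - 24941)/(13206 + 34962) = -34093/48168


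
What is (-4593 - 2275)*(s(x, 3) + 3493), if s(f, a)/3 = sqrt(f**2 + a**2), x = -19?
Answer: -23989924 - 20604*sqrt(370) ≈ -2.4386e+7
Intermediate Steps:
s(f, a) = 3*sqrt(a**2 + f**2) (s(f, a) = 3*sqrt(f**2 + a**2) = 3*sqrt(a**2 + f**2))
(-4593 - 2275)*(s(x, 3) + 3493) = (-4593 - 2275)*(3*sqrt(3**2 + (-19)**2) + 3493) = -6868*(3*sqrt(9 + 361) + 3493) = -6868*(3*sqrt(370) + 3493) = -6868*(3493 + 3*sqrt(370)) = -23989924 - 20604*sqrt(370)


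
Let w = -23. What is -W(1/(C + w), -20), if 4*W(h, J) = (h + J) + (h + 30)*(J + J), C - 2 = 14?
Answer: 8501/28 ≈ 303.61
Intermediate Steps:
C = 16 (C = 2 + 14 = 16)
W(h, J) = J/4 + h/4 + J*(30 + h)/2 (W(h, J) = ((h + J) + (h + 30)*(J + J))/4 = ((J + h) + (30 + h)*(2*J))/4 = ((J + h) + 2*J*(30 + h))/4 = (J + h + 2*J*(30 + h))/4 = J/4 + h/4 + J*(30 + h)/2)
-W(1/(C + w), -20) = -(1/(4*(16 - 23)) + (61/4)*(-20) + (1/2)*(-20)/(16 - 23)) = -((1/4)/(-7) - 305 + (1/2)*(-20)/(-7)) = -((1/4)*(-1/7) - 305 + (1/2)*(-20)*(-1/7)) = -(-1/28 - 305 + 10/7) = -1*(-8501/28) = 8501/28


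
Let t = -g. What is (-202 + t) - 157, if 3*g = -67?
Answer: -1010/3 ≈ -336.67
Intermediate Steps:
g = -67/3 (g = (1/3)*(-67) = -67/3 ≈ -22.333)
t = 67/3 (t = -1*(-67/3) = 67/3 ≈ 22.333)
(-202 + t) - 157 = (-202 + 67/3) - 157 = -539/3 - 157 = -1010/3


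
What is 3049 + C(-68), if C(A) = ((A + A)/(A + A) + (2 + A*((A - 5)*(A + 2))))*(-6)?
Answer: 1968775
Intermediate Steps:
C(A) = -18 - 6*A*(-5 + A)*(2 + A) (C(A) = ((2*A)/((2*A)) + (2 + A*((-5 + A)*(2 + A))))*(-6) = ((2*A)*(1/(2*A)) + (2 + A*(-5 + A)*(2 + A)))*(-6) = (1 + (2 + A*(-5 + A)*(2 + A)))*(-6) = (3 + A*(-5 + A)*(2 + A))*(-6) = -18 - 6*A*(-5 + A)*(2 + A))
3049 + C(-68) = 3049 + (-18 - 6*(-68)³ + 18*(-68)² + 60*(-68)) = 3049 + (-18 - 6*(-314432) + 18*4624 - 4080) = 3049 + (-18 + 1886592 + 83232 - 4080) = 3049 + 1965726 = 1968775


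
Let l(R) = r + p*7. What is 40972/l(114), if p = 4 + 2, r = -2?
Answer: 10243/10 ≈ 1024.3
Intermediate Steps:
p = 6
l(R) = 40 (l(R) = -2 + 6*7 = -2 + 42 = 40)
40972/l(114) = 40972/40 = 40972*(1/40) = 10243/10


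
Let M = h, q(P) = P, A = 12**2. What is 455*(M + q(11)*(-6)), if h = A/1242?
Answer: -2068430/69 ≈ -29977.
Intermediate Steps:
A = 144
h = 8/69 (h = 144/1242 = 144*(1/1242) = 8/69 ≈ 0.11594)
M = 8/69 ≈ 0.11594
455*(M + q(11)*(-6)) = 455*(8/69 + 11*(-6)) = 455*(8/69 - 66) = 455*(-4546/69) = -2068430/69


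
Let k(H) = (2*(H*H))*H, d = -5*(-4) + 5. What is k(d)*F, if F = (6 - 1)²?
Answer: 781250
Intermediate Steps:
d = 25 (d = 20 + 5 = 25)
F = 25 (F = 5² = 25)
k(H) = 2*H³ (k(H) = (2*H²)*H = 2*H³)
k(d)*F = (2*25³)*25 = (2*15625)*25 = 31250*25 = 781250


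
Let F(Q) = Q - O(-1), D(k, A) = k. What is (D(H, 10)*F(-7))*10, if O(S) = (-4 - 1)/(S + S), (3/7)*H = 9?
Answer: -1995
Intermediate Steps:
H = 21 (H = (7/3)*9 = 21)
O(S) = -5/(2*S) (O(S) = -5*1/(2*S) = -5/(2*S))
F(Q) = -5/2 + Q (F(Q) = Q - (-5)/(2*(-1)) = Q - (-5)*(-1)/2 = Q - 1*5/2 = Q - 5/2 = -5/2 + Q)
(D(H, 10)*F(-7))*10 = (21*(-5/2 - 7))*10 = (21*(-19/2))*10 = -399/2*10 = -1995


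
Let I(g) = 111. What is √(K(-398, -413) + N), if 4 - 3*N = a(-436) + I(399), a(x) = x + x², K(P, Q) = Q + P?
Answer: 310*I*√6/3 ≈ 253.11*I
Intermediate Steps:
K(P, Q) = P + Q
N = -189767/3 (N = 4/3 - (-436*(1 - 436) + 111)/3 = 4/3 - (-436*(-435) + 111)/3 = 4/3 - (189660 + 111)/3 = 4/3 - ⅓*189771 = 4/3 - 63257 = -189767/3 ≈ -63256.)
√(K(-398, -413) + N) = √((-398 - 413) - 189767/3) = √(-811 - 189767/3) = √(-192200/3) = 310*I*√6/3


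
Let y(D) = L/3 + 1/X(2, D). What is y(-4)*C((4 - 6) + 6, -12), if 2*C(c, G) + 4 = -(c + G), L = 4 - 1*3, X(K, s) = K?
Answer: 5/3 ≈ 1.6667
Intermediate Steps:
L = 1 (L = 4 - 3 = 1)
y(D) = ⅚ (y(D) = 1/3 + 1/2 = 1*(⅓) + 1*(½) = ⅓ + ½ = ⅚)
C(c, G) = -2 - G/2 - c/2 (C(c, G) = -2 + (-(c + G))/2 = -2 + (-(G + c))/2 = -2 + (-G - c)/2 = -2 + (-G/2 - c/2) = -2 - G/2 - c/2)
y(-4)*C((4 - 6) + 6, -12) = 5*(-2 - ½*(-12) - ((4 - 6) + 6)/2)/6 = 5*(-2 + 6 - (-2 + 6)/2)/6 = 5*(-2 + 6 - ½*4)/6 = 5*(-2 + 6 - 2)/6 = (⅚)*2 = 5/3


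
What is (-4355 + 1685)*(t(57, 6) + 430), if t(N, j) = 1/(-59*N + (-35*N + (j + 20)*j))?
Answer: -995402255/867 ≈ -1.1481e+6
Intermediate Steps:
t(N, j) = 1/(-94*N + j*(20 + j)) (t(N, j) = 1/(-59*N + (-35*N + (20 + j)*j)) = 1/(-59*N + (-35*N + j*(20 + j))) = 1/(-94*N + j*(20 + j)))
(-4355 + 1685)*(t(57, 6) + 430) = (-4355 + 1685)*(1/(6² - 94*57 + 20*6) + 430) = -2670*(1/(36 - 5358 + 120) + 430) = -2670*(1/(-5202) + 430) = -2670*(-1/5202 + 430) = -2670*2236859/5202 = -995402255/867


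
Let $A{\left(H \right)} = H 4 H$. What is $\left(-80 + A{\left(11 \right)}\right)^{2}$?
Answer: $163216$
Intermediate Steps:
$A{\left(H \right)} = 4 H^{2}$ ($A{\left(H \right)} = 4 H H = 4 H^{2}$)
$\left(-80 + A{\left(11 \right)}\right)^{2} = \left(-80 + 4 \cdot 11^{2}\right)^{2} = \left(-80 + 4 \cdot 121\right)^{2} = \left(-80 + 484\right)^{2} = 404^{2} = 163216$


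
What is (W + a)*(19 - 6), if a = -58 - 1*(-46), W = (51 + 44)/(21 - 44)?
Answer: -4823/23 ≈ -209.70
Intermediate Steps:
W = -95/23 (W = 95/(-23) = 95*(-1/23) = -95/23 ≈ -4.1304)
a = -12 (a = -58 + 46 = -12)
(W + a)*(19 - 6) = (-95/23 - 12)*(19 - 6) = -371/23*13 = -4823/23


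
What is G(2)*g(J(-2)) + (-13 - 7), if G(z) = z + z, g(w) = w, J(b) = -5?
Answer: -40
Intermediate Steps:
G(z) = 2*z
G(2)*g(J(-2)) + (-13 - 7) = (2*2)*(-5) + (-13 - 7) = 4*(-5) - 20 = -20 - 20 = -40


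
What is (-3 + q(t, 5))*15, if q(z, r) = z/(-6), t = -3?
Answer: -75/2 ≈ -37.500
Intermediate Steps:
q(z, r) = -z/6 (q(z, r) = z*(-⅙) = -z/6)
(-3 + q(t, 5))*15 = (-3 - ⅙*(-3))*15 = (-3 + ½)*15 = -5/2*15 = -75/2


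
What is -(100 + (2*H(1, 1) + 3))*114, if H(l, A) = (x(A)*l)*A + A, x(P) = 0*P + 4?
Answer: -12882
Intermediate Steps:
x(P) = 4 (x(P) = 0 + 4 = 4)
H(l, A) = A + 4*A*l (H(l, A) = (4*l)*A + A = 4*A*l + A = A + 4*A*l)
-(100 + (2*H(1, 1) + 3))*114 = -(100 + (2*(1*(1 + 4*1)) + 3))*114 = -(100 + (2*(1*(1 + 4)) + 3))*114 = -(100 + (2*(1*5) + 3))*114 = -(100 + (2*5 + 3))*114 = -(100 + (10 + 3))*114 = -(100 + 13)*114 = -113*114 = -1*12882 = -12882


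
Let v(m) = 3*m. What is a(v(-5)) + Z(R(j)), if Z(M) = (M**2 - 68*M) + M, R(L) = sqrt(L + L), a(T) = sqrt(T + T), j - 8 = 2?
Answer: 20 - 134*sqrt(5) + I*sqrt(30) ≈ -279.63 + 5.4772*I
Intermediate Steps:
j = 10 (j = 8 + 2 = 10)
a(T) = sqrt(2)*sqrt(T) (a(T) = sqrt(2*T) = sqrt(2)*sqrt(T))
R(L) = sqrt(2)*sqrt(L) (R(L) = sqrt(2*L) = sqrt(2)*sqrt(L))
Z(M) = M**2 - 67*M
a(v(-5)) + Z(R(j)) = sqrt(2)*sqrt(3*(-5)) + (sqrt(2)*sqrt(10))*(-67 + sqrt(2)*sqrt(10)) = sqrt(2)*sqrt(-15) + (2*sqrt(5))*(-67 + 2*sqrt(5)) = sqrt(2)*(I*sqrt(15)) + 2*sqrt(5)*(-67 + 2*sqrt(5)) = I*sqrt(30) + 2*sqrt(5)*(-67 + 2*sqrt(5))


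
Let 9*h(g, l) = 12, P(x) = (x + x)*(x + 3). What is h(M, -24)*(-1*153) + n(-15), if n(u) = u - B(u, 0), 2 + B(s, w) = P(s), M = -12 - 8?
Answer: -577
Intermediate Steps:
M = -20
P(x) = 2*x*(3 + x) (P(x) = (2*x)*(3 + x) = 2*x*(3 + x))
h(g, l) = 4/3 (h(g, l) = (⅑)*12 = 4/3)
B(s, w) = -2 + 2*s*(3 + s)
n(u) = 2 + u - 2*u*(3 + u) (n(u) = u - (-2 + 2*u*(3 + u)) = u + (2 - 2*u*(3 + u)) = 2 + u - 2*u*(3 + u))
h(M, -24)*(-1*153) + n(-15) = 4*(-1*153)/3 + (2 - 15 - 2*(-15)*(3 - 15)) = (4/3)*(-153) + (2 - 15 - 2*(-15)*(-12)) = -204 + (2 - 15 - 360) = -204 - 373 = -577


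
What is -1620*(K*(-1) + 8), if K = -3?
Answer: -17820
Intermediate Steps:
-1620*(K*(-1) + 8) = -1620*(-3*(-1) + 8) = -1620*(3 + 8) = -1620*11 = -17820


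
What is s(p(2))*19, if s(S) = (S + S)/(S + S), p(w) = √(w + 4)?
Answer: 19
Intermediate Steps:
p(w) = √(4 + w)
s(S) = 1 (s(S) = (2*S)/((2*S)) = (2*S)*(1/(2*S)) = 1)
s(p(2))*19 = 1*19 = 19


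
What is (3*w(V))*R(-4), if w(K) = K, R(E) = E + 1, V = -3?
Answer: 27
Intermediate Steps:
R(E) = 1 + E
(3*w(V))*R(-4) = (3*(-3))*(1 - 4) = -9*(-3) = 27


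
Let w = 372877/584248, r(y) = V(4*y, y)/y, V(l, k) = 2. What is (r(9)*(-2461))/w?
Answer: -2875668656/3355893 ≈ -856.90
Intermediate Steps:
r(y) = 2/y
w = 372877/584248 (w = 372877*(1/584248) = 372877/584248 ≈ 0.63822)
(r(9)*(-2461))/w = ((2/9)*(-2461))/(372877/584248) = ((2*(⅑))*(-2461))*(584248/372877) = ((2/9)*(-2461))*(584248/372877) = -4922/9*584248/372877 = -2875668656/3355893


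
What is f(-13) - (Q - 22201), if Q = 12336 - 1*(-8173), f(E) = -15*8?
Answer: 1572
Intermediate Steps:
f(E) = -120
Q = 20509 (Q = 12336 + 8173 = 20509)
f(-13) - (Q - 22201) = -120 - (20509 - 22201) = -120 - 1*(-1692) = -120 + 1692 = 1572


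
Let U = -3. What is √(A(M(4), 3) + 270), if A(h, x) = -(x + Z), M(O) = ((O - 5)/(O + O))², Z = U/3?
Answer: 2*√67 ≈ 16.371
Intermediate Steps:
Z = -1 (Z = -3/3 = -3*⅓ = -1)
M(O) = (-5 + O)²/(4*O²) (M(O) = ((-5 + O)/((2*O)))² = ((-5 + O)*(1/(2*O)))² = ((-5 + O)/(2*O))² = (-5 + O)²/(4*O²))
A(h, x) = 1 - x (A(h, x) = -(x - 1) = -(-1 + x) = 1 - x)
√(A(M(4), 3) + 270) = √((1 - 1*3) + 270) = √((1 - 3) + 270) = √(-2 + 270) = √268 = 2*√67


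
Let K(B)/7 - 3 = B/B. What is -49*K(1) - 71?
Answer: -1443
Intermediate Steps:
K(B) = 28 (K(B) = 21 + 7*(B/B) = 21 + 7*1 = 21 + 7 = 28)
-49*K(1) - 71 = -49*28 - 71 = -1372 - 71 = -1443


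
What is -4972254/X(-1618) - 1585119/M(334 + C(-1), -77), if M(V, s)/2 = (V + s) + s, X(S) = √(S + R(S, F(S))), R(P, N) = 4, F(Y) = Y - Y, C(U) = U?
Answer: -1585119/358 + 828709*I*√1614/269 ≈ -4427.7 + 1.2377e+5*I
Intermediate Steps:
F(Y) = 0
X(S) = √(4 + S) (X(S) = √(S + 4) = √(4 + S))
M(V, s) = 2*V + 4*s (M(V, s) = 2*((V + s) + s) = 2*(V + 2*s) = 2*V + 4*s)
-4972254/X(-1618) - 1585119/M(334 + C(-1), -77) = -4972254/√(4 - 1618) - 1585119/(2*(334 - 1) + 4*(-77)) = -4972254*(-I*√1614/1614) - 1585119/(2*333 - 308) = -4972254*(-I*√1614/1614) - 1585119/(666 - 308) = -(-828709)*I*√1614/269 - 1585119/358 = 828709*I*√1614/269 - 1585119*1/358 = 828709*I*√1614/269 - 1585119/358 = -1585119/358 + 828709*I*√1614/269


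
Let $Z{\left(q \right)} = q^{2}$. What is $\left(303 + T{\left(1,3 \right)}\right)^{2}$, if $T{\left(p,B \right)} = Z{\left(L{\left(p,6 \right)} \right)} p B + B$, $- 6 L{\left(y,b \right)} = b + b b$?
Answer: $205209$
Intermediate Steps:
$L{\left(y,b \right)} = - \frac{b}{6} - \frac{b^{2}}{6}$ ($L{\left(y,b \right)} = - \frac{b + b b}{6} = - \frac{b + b^{2}}{6} = - \frac{b}{6} - \frac{b^{2}}{6}$)
$T{\left(p,B \right)} = B + 49 B p$ ($T{\left(p,B \right)} = \left(\left(- \frac{1}{6}\right) 6 \left(1 + 6\right)\right)^{2} p B + B = \left(\left(- \frac{1}{6}\right) 6 \cdot 7\right)^{2} p B + B = \left(-7\right)^{2} p B + B = 49 p B + B = 49 B p + B = B + 49 B p$)
$\left(303 + T{\left(1,3 \right)}\right)^{2} = \left(303 + 3 \left(1 + 49 \cdot 1\right)\right)^{2} = \left(303 + 3 \left(1 + 49\right)\right)^{2} = \left(303 + 3 \cdot 50\right)^{2} = \left(303 + 150\right)^{2} = 453^{2} = 205209$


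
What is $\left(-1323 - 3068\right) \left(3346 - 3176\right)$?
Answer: $-746470$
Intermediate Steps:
$\left(-1323 - 3068\right) \left(3346 - 3176\right) = \left(-4391\right) 170 = -746470$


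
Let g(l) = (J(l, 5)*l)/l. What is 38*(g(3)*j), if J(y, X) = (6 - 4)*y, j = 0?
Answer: 0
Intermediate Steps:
J(y, X) = 2*y
g(l) = 2*l (g(l) = ((2*l)*l)/l = (2*l²)/l = 2*l)
38*(g(3)*j) = 38*((2*3)*0) = 38*(6*0) = 38*0 = 0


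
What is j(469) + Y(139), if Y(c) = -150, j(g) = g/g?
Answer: -149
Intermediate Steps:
j(g) = 1
j(469) + Y(139) = 1 - 150 = -149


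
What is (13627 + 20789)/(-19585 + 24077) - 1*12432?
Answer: -13952532/1123 ≈ -12424.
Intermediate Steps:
(13627 + 20789)/(-19585 + 24077) - 1*12432 = 34416/4492 - 12432 = 34416*(1/4492) - 12432 = 8604/1123 - 12432 = -13952532/1123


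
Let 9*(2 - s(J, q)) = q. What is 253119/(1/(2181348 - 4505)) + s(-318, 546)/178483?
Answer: 295032572119764157/535449 ≈ 5.5100e+11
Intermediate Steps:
s(J, q) = 2 - q/9
253119/(1/(2181348 - 4505)) + s(-318, 546)/178483 = 253119/(1/(2181348 - 4505)) + (2 - ⅑*546)/178483 = 253119/(1/2176843) + (2 - 182/3)*(1/178483) = 253119/(1/2176843) - 176/3*1/178483 = 253119*2176843 - 176/535449 = 551000323317 - 176/535449 = 295032572119764157/535449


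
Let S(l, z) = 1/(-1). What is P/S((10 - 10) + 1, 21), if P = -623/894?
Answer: 623/894 ≈ 0.69687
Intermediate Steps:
S(l, z) = -1
P = -623/894 (P = -623*1/894 = -623/894 ≈ -0.69687)
P/S((10 - 10) + 1, 21) = -623/894/(-1) = -623/894*(-1) = 623/894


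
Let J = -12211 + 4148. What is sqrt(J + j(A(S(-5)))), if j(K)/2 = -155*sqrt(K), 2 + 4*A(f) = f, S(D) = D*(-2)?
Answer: sqrt(-8063 - 310*sqrt(2)) ≈ 92.203*I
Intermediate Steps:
S(D) = -2*D
A(f) = -1/2 + f/4
J = -8063
j(K) = -310*sqrt(K) (j(K) = 2*(-155*sqrt(K)) = -310*sqrt(K))
sqrt(J + j(A(S(-5)))) = sqrt(-8063 - 310*sqrt(-1/2 + (-2*(-5))/4)) = sqrt(-8063 - 310*sqrt(-1/2 + (1/4)*10)) = sqrt(-8063 - 310*sqrt(-1/2 + 5/2)) = sqrt(-8063 - 310*sqrt(2))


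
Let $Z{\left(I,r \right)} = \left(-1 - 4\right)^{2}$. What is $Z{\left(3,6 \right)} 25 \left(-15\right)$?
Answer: $-9375$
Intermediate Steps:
$Z{\left(I,r \right)} = 25$ ($Z{\left(I,r \right)} = \left(-5\right)^{2} = 25$)
$Z{\left(3,6 \right)} 25 \left(-15\right) = 25 \cdot 25 \left(-15\right) = 625 \left(-15\right) = -9375$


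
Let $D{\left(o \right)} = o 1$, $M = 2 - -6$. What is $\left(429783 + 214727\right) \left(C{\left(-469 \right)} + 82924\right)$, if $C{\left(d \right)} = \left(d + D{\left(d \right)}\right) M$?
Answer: $48608944200$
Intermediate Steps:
$M = 8$ ($M = 2 + 6 = 8$)
$D{\left(o \right)} = o$
$C{\left(d \right)} = 16 d$ ($C{\left(d \right)} = \left(d + d\right) 8 = 2 d 8 = 16 d$)
$\left(429783 + 214727\right) \left(C{\left(-469 \right)} + 82924\right) = \left(429783 + 214727\right) \left(16 \left(-469\right) + 82924\right) = 644510 \left(-7504 + 82924\right) = 644510 \cdot 75420 = 48608944200$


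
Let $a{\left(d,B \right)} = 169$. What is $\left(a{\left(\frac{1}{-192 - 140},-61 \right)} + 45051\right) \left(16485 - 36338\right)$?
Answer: $-897752660$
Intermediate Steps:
$\left(a{\left(\frac{1}{-192 - 140},-61 \right)} + 45051\right) \left(16485 - 36338\right) = \left(169 + 45051\right) \left(16485 - 36338\right) = 45220 \left(-19853\right) = -897752660$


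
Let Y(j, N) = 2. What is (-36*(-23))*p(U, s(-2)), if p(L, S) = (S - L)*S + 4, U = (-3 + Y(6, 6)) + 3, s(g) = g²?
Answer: 9936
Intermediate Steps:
U = 2 (U = (-3 + 2) + 3 = -1 + 3 = 2)
p(L, S) = 4 + S*(S - L) (p(L, S) = S*(S - L) + 4 = 4 + S*(S - L))
(-36*(-23))*p(U, s(-2)) = (-36*(-23))*(4 + ((-2)²)² - 1*2*(-2)²) = 828*(4 + 4² - 1*2*4) = 828*(4 + 16 - 8) = 828*12 = 9936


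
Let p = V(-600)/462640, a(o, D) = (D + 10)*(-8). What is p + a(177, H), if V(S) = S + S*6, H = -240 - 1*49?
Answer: 25815207/11566 ≈ 2232.0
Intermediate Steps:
H = -289 (H = -240 - 49 = -289)
V(S) = 7*S (V(S) = S + 6*S = 7*S)
a(o, D) = -80 - 8*D (a(o, D) = (10 + D)*(-8) = -80 - 8*D)
p = -105/11566 (p = (7*(-600))/462640 = -4200*1/462640 = -105/11566 ≈ -0.0090783)
p + a(177, H) = -105/11566 + (-80 - 8*(-289)) = -105/11566 + (-80 + 2312) = -105/11566 + 2232 = 25815207/11566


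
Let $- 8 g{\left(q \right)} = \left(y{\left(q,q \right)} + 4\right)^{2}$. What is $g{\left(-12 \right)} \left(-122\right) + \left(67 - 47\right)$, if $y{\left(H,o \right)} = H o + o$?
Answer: $282084$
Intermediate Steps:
$y{\left(H,o \right)} = o + H o$
$g{\left(q \right)} = - \frac{\left(4 + q \left(1 + q\right)\right)^{2}}{8}$ ($g{\left(q \right)} = - \frac{\left(q \left(1 + q\right) + 4\right)^{2}}{8} = - \frac{\left(4 + q \left(1 + q\right)\right)^{2}}{8}$)
$g{\left(-12 \right)} \left(-122\right) + \left(67 - 47\right) = - \frac{\left(4 - 12 \left(1 - 12\right)\right)^{2}}{8} \left(-122\right) + \left(67 - 47\right) = - \frac{\left(4 - -132\right)^{2}}{8} \left(-122\right) + \left(67 - 47\right) = - \frac{\left(4 + 132\right)^{2}}{8} \left(-122\right) + 20 = - \frac{136^{2}}{8} \left(-122\right) + 20 = \left(- \frac{1}{8}\right) 18496 \left(-122\right) + 20 = \left(-2312\right) \left(-122\right) + 20 = 282064 + 20 = 282084$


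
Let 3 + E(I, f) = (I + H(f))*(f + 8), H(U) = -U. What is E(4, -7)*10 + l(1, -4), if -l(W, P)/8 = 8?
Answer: 16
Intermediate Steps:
E(I, f) = -3 + (8 + f)*(I - f) (E(I, f) = -3 + (I - f)*(f + 8) = -3 + (I - f)*(8 + f) = -3 + (8 + f)*(I - f))
l(W, P) = -64 (l(W, P) = -8*8 = -64)
E(4, -7)*10 + l(1, -4) = (-3 - 1*(-7)² - 8*(-7) + 8*4 + 4*(-7))*10 - 64 = (-3 - 1*49 + 56 + 32 - 28)*10 - 64 = (-3 - 49 + 56 + 32 - 28)*10 - 64 = 8*10 - 64 = 80 - 64 = 16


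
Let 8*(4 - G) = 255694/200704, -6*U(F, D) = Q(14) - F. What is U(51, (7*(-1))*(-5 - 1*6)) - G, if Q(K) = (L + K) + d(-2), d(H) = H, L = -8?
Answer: 9615925/2408448 ≈ 3.9926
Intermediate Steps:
Q(K) = -10 + K (Q(K) = (-8 + K) - 2 = -10 + K)
U(F, D) = -2/3 + F/6 (U(F, D) = -((-10 + 14) - F)/6 = -(4 - F)/6 = -2/3 + F/6)
G = 3083417/802816 (G = 4 - 127847/(4*200704) = 4 - 1/8*127847/100352 = 4 - 127847/802816 = 3083417/802816 ≈ 3.8408)
U(51, (7*(-1))*(-5 - 1*6)) - G = (-2/3 + (1/6)*51) - 1*3083417/802816 = (-2/3 + 17/2) - 3083417/802816 = 47/6 - 3083417/802816 = 9615925/2408448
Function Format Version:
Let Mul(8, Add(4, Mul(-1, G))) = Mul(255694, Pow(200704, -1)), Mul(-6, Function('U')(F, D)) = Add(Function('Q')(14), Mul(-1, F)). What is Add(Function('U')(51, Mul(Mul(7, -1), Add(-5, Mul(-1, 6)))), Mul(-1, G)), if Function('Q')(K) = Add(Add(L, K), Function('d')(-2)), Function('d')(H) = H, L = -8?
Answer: Rational(9615925, 2408448) ≈ 3.9926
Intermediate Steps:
Function('Q')(K) = Add(-10, K) (Function('Q')(K) = Add(Add(-8, K), -2) = Add(-10, K))
Function('U')(F, D) = Add(Rational(-2, 3), Mul(Rational(1, 6), F)) (Function('U')(F, D) = Mul(Rational(-1, 6), Add(Add(-10, 14), Mul(-1, F))) = Mul(Rational(-1, 6), Add(4, Mul(-1, F))) = Add(Rational(-2, 3), Mul(Rational(1, 6), F)))
G = Rational(3083417, 802816) (G = Add(4, Mul(Rational(-1, 8), Mul(255694, Pow(200704, -1)))) = Add(4, Mul(Rational(-1, 8), Mul(255694, Rational(1, 200704)))) = Add(4, Mul(Rational(-1, 8), Rational(127847, 100352))) = Add(4, Rational(-127847, 802816)) = Rational(3083417, 802816) ≈ 3.8408)
Add(Function('U')(51, Mul(Mul(7, -1), Add(-5, Mul(-1, 6)))), Mul(-1, G)) = Add(Add(Rational(-2, 3), Mul(Rational(1, 6), 51)), Mul(-1, Rational(3083417, 802816))) = Add(Add(Rational(-2, 3), Rational(17, 2)), Rational(-3083417, 802816)) = Add(Rational(47, 6), Rational(-3083417, 802816)) = Rational(9615925, 2408448)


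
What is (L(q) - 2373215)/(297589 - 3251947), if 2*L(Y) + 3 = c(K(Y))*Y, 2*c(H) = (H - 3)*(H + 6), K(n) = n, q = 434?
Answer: -12135149/1969572 ≈ -6.1613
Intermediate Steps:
c(H) = (-3 + H)*(6 + H)/2 (c(H) = ((H - 3)*(H + 6))/2 = ((-3 + H)*(6 + H))/2 = (-3 + H)*(6 + H)/2)
L(Y) = -3/2 + Y*(-9 + Y²/2 + 3*Y/2)/2 (L(Y) = -3/2 + ((-9 + Y²/2 + 3*Y/2)*Y)/2 = -3/2 + (Y*(-9 + Y²/2 + 3*Y/2))/2 = -3/2 + Y*(-9 + Y²/2 + 3*Y/2)/2)
(L(q) - 2373215)/(297589 - 3251947) = ((-3/2 + (¼)*434*(-18 + 434² + 3*434)) - 2373215)/(297589 - 3251947) = ((-3/2 + (¼)*434*(-18 + 188356 + 1302)) - 2373215)/(-2954358) = ((-3/2 + (¼)*434*189640) - 2373215)*(-1/2954358) = ((-3/2 + 20575940) - 2373215)*(-1/2954358) = (41151877/2 - 2373215)*(-1/2954358) = (36405447/2)*(-1/2954358) = -12135149/1969572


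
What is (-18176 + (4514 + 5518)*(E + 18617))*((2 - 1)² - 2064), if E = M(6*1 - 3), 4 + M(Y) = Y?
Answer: -385239536768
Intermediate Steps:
M(Y) = -4 + Y
E = -1 (E = -4 + (6*1 - 3) = -4 + (6 - 3) = -4 + 3 = -1)
(-18176 + (4514 + 5518)*(E + 18617))*((2 - 1)² - 2064) = (-18176 + (4514 + 5518)*(-1 + 18617))*((2 - 1)² - 2064) = (-18176 + 10032*18616)*(1² - 2064) = (-18176 + 186755712)*(1 - 2064) = 186737536*(-2063) = -385239536768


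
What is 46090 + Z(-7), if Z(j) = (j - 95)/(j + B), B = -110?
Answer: 1797544/39 ≈ 46091.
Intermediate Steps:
Z(j) = (-95 + j)/(-110 + j) (Z(j) = (j - 95)/(j - 110) = (-95 + j)/(-110 + j))
46090 + Z(-7) = 46090 + (-95 - 7)/(-110 - 7) = 46090 - 102/(-117) = 46090 - 1/117*(-102) = 46090 + 34/39 = 1797544/39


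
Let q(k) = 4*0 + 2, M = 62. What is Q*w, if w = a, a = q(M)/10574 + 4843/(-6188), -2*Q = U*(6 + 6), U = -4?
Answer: -531462/28301 ≈ -18.779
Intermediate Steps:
q(k) = 2 (q(k) = 0 + 2 = 2)
Q = 24 (Q = -(-2)*(6 + 6) = -(-2)*12 = -½*(-48) = 24)
a = -88577/113204 (a = 2/10574 + 4843/(-6188) = 2*(1/10574) + 4843*(-1/6188) = 1/5287 - 4843/6188 = -88577/113204 ≈ -0.78245)
w = -88577/113204 ≈ -0.78245
Q*w = 24*(-88577/113204) = -531462/28301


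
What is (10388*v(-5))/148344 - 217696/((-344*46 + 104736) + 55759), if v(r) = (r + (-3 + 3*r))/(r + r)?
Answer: -10299056437/7664669580 ≈ -1.3437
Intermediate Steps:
v(r) = (-3 + 4*r)/(2*r) (v(r) = (-3 + 4*r)/((2*r)) = (-3 + 4*r)*(1/(2*r)) = (-3 + 4*r)/(2*r))
(10388*v(-5))/148344 - 217696/((-344*46 + 104736) + 55759) = (10388*(2 - 3/2/(-5)))/148344 - 217696/((-344*46 + 104736) + 55759) = (10388*(2 - 3/2*(-⅕)))*(1/148344) - 217696/((-15824 + 104736) + 55759) = (10388*(2 + 3/10))*(1/148344) - 217696/(88912 + 55759) = (10388*(23/10))*(1/148344) - 217696/144671 = (119462/5)*(1/148344) - 217696*1/144671 = 8533/52980 - 217696/144671 = -10299056437/7664669580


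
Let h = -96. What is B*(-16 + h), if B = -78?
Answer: 8736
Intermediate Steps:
B*(-16 + h) = -78*(-16 - 96) = -78*(-112) = 8736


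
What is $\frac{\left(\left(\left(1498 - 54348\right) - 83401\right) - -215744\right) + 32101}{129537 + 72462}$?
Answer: $\frac{5314}{9619} \approx 0.55245$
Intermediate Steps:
$\frac{\left(\left(\left(1498 - 54348\right) - 83401\right) - -215744\right) + 32101}{129537 + 72462} = \frac{\left(\left(-52850 - 83401\right) + 215744\right) + 32101}{201999} = \left(\left(-136251 + 215744\right) + 32101\right) \frac{1}{201999} = \left(79493 + 32101\right) \frac{1}{201999} = 111594 \cdot \frac{1}{201999} = \frac{5314}{9619}$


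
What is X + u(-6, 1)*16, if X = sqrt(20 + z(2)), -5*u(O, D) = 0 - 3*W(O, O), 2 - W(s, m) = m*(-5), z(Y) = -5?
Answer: -1344/5 + sqrt(15) ≈ -264.93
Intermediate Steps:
W(s, m) = 2 + 5*m (W(s, m) = 2 - m*(-5) = 2 - (-5)*m = 2 + 5*m)
u(O, D) = 6/5 + 3*O (u(O, D) = -(0 - 3*(2 + 5*O))/5 = -(0 + (-6 - 15*O))/5 = -(-6 - 15*O)/5 = 6/5 + 3*O)
X = sqrt(15) (X = sqrt(20 - 5) = sqrt(15) ≈ 3.8730)
X + u(-6, 1)*16 = sqrt(15) + (6/5 + 3*(-6))*16 = sqrt(15) + (6/5 - 18)*16 = sqrt(15) - 84/5*16 = sqrt(15) - 1344/5 = -1344/5 + sqrt(15)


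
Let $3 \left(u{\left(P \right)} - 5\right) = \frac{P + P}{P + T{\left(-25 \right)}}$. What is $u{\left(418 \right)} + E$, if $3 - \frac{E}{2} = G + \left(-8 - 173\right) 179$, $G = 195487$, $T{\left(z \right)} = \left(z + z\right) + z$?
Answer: $- \frac{335622949}{1029} \approx -3.2616 \cdot 10^{5}$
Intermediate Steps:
$T{\left(z \right)} = 3 z$ ($T{\left(z \right)} = 2 z + z = 3 z$)
$u{\left(P \right)} = 5 + \frac{2 P}{3 \left(-75 + P\right)}$ ($u{\left(P \right)} = 5 + \frac{\left(P + P\right) \frac{1}{P + 3 \left(-25\right)}}{3} = 5 + \frac{2 P \frac{1}{P - 75}}{3} = 5 + \frac{2 P \frac{1}{-75 + P}}{3} = 5 + \frac{2 P}{3 \left(-75 + P\right)}$)
$E = -326170$ ($E = 6 - 2 \left(195487 + \left(-8 - 173\right) 179\right) = 6 - 2 \left(195487 - 32399\right) = 6 - 326176 = -326170$)
$u{\left(418 \right)} + E = \frac{-1125 + 17 \cdot 418}{3 \left(-75 + 418\right)} - 326170 = \frac{-1125 + 7106}{3 \cdot 343} - 326170 = \frac{1}{3} \cdot \frac{1}{343} \cdot 5981 - 326170 = \frac{5981}{1029} - 326170 = - \frac{335622949}{1029}$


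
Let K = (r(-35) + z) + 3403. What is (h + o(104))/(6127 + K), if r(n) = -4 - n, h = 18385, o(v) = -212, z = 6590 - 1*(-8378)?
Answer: 18173/24529 ≈ 0.74088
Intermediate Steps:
z = 14968 (z = 6590 + 8378 = 14968)
K = 18402 (K = ((-4 - 1*(-35)) + 14968) + 3403 = ((-4 + 35) + 14968) + 3403 = (31 + 14968) + 3403 = 14999 + 3403 = 18402)
(h + o(104))/(6127 + K) = (18385 - 212)/(6127 + 18402) = 18173/24529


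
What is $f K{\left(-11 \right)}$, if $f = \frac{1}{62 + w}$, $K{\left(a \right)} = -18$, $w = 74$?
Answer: $- \frac{9}{68} \approx -0.13235$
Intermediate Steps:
$f = \frac{1}{136}$ ($f = \frac{1}{62 + 74} = \frac{1}{136} \approx 0.0073529$)
$f K{\left(-11 \right)} = \frac{1}{136} \left(-18\right) = - \frac{9}{68}$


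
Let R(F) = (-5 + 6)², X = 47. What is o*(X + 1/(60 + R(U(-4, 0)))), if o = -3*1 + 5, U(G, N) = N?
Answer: 5736/61 ≈ 94.033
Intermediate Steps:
R(F) = 1 (R(F) = 1² = 1)
o = 2 (o = -3 + 5 = 2)
o*(X + 1/(60 + R(U(-4, 0)))) = 2*(47 + 1/(60 + 1)) = 2*(47 + 1/61) = 2*(2868/61) = 5736/61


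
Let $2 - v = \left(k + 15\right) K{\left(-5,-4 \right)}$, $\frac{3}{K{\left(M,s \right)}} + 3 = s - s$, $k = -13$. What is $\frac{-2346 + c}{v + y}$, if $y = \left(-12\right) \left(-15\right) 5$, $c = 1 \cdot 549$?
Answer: $- \frac{1797}{904} \approx -1.9878$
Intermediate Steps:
$c = 549$
$K{\left(M,s \right)} = -1$ ($K{\left(M,s \right)} = \frac{3}{-3 + \left(s - s\right)} = \frac{3}{-3 + 0} = \frac{3}{-3} = 3 \left(- \frac{1}{3}\right) = -1$)
$y = 900$ ($y = 180 \cdot 5 = 900$)
$v = 4$ ($v = 2 - \left(-13 + 15\right) \left(-1\right) = 2 - 2 \left(-1\right) = 2 - -2 = 2 + 2 = 4$)
$\frac{-2346 + c}{v + y} = \frac{-2346 + 549}{4 + 900} = - \frac{1797}{904}$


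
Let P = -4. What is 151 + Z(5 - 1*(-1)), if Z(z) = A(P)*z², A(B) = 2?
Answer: 223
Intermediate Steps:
Z(z) = 2*z²
151 + Z(5 - 1*(-1)) = 151 + 2*(5 - 1*(-1))² = 151 + 2*(5 + 1)² = 151 + 2*6² = 151 + 2*36 = 151 + 72 = 223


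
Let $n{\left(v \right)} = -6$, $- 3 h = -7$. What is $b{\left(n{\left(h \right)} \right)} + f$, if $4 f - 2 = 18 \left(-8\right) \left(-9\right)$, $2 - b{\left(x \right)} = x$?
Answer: $\frac{665}{2} \approx 332.5$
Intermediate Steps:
$h = \frac{7}{3}$ ($h = \left(- \frac{1}{3}\right) \left(-7\right) = \frac{7}{3} \approx 2.3333$)
$b{\left(x \right)} = 2 - x$
$f = \frac{649}{2}$ ($f = \frac{1}{2} + \frac{18 \left(-8\right) \left(-9\right)}{4} = \frac{1}{2} + \frac{\left(-144\right) \left(-9\right)}{4} = \frac{1}{2} + \frac{1}{4} \cdot 1296 = \frac{1}{2} + 324 = \frac{649}{2} \approx 324.5$)
$b{\left(n{\left(h \right)} \right)} + f = \left(2 - -6\right) + \frac{649}{2} = \left(2 + 6\right) + \frac{649}{2} = 8 + \frac{649}{2} = \frac{665}{2}$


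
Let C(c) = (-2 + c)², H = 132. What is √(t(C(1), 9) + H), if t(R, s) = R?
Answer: √133 ≈ 11.533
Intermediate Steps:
√(t(C(1), 9) + H) = √((-2 + 1)² + 132) = √((-1)² + 132) = √(1 + 132) = √133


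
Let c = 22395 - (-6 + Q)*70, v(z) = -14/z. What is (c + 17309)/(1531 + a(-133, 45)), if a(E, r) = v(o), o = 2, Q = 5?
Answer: 6629/254 ≈ 26.098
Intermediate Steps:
a(E, r) = -7 (a(E, r) = -14/2 = -14*1/2 = -7)
c = 22465 (c = 22395 - (-6 + 5)*70 = 22395 - (-1)*70 = 22395 - 1*(-70) = 22395 + 70 = 22465)
(c + 17309)/(1531 + a(-133, 45)) = (22465 + 17309)/(1531 - 7) = 39774/1524 = 39774*(1/1524) = 6629/254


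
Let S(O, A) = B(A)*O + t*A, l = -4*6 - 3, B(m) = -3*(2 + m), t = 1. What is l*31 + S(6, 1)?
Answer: -890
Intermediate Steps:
B(m) = -6 - 3*m
l = -27 (l = -24 - 3 = -27)
S(O, A) = A + O*(-6 - 3*A) (S(O, A) = (-6 - 3*A)*O + 1*A = O*(-6 - 3*A) + A = A + O*(-6 - 3*A))
l*31 + S(6, 1) = -27*31 + (1 - 3*6*(2 + 1)) = -837 + (1 - 3*6*3) = -837 + (1 - 54) = -837 - 53 = -890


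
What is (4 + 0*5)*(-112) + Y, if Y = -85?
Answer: -533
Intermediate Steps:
(4 + 0*5)*(-112) + Y = (4 + 0*5)*(-112) - 85 = (4 + 0)*(-112) - 85 = 4*(-112) - 85 = -448 - 85 = -533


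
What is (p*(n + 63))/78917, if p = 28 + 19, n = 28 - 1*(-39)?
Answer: 6110/78917 ≈ 0.077423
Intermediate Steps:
n = 67 (n = 28 + 39 = 67)
p = 47
(p*(n + 63))/78917 = (47*(67 + 63))/78917 = (47*130)*(1/78917) = 6110*(1/78917) = 6110/78917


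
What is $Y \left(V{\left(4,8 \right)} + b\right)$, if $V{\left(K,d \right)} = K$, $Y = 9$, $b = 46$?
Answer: $450$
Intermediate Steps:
$Y \left(V{\left(4,8 \right)} + b\right) = 9 \left(4 + 46\right) = 9 \cdot 50 = 450$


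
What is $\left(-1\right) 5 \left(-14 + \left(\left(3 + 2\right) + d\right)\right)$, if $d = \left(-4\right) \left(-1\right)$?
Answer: $25$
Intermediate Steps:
$d = 4$
$\left(-1\right) 5 \left(-14 + \left(\left(3 + 2\right) + d\right)\right) = \left(-1\right) 5 \left(-14 + \left(\left(3 + 2\right) + 4\right)\right) = - 5 \left(-14 + \left(5 + 4\right)\right) = - 5 \left(-14 + 9\right) = \left(-5\right) \left(-5\right) = 25$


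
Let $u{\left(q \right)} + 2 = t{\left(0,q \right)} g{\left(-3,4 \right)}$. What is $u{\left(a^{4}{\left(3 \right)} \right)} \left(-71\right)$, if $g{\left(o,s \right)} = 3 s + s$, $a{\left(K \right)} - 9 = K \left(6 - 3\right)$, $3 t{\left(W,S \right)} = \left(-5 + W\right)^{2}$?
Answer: $- \frac{27974}{3} \approx -9324.7$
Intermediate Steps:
$t{\left(W,S \right)} = \frac{\left(-5 + W\right)^{2}}{3}$
$a{\left(K \right)} = 9 + 3 K$ ($a{\left(K \right)} = 9 + K \left(6 - 3\right) = 9 + K 3 = 9 + 3 K$)
$g{\left(o,s \right)} = 4 s$
$u{\left(q \right)} = \frac{394}{3}$ ($u{\left(q \right)} = -2 + \frac{\left(-5 + 0\right)^{2}}{3} \cdot 4 \cdot 4 = -2 + \frac{\left(-5\right)^{2}}{3} \cdot 16 = -2 + \frac{1}{3} \cdot 25 \cdot 16 = -2 + \frac{25}{3} \cdot 16 = -2 + \frac{400}{3} = \frac{394}{3}$)
$u{\left(a^{4}{\left(3 \right)} \right)} \left(-71\right) = \frac{394}{3} \left(-71\right) = - \frac{27974}{3}$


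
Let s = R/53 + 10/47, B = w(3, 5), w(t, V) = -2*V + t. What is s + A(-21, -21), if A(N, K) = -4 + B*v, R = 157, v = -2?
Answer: 32819/2491 ≈ 13.175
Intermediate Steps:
w(t, V) = t - 2*V
B = -7 (B = 3 - 2*5 = 3 - 10 = -7)
A(N, K) = 10 (A(N, K) = -4 - 7*(-2) = -4 + 14 = 10)
s = 7909/2491 (s = 157/53 + 10/47 = 7909/2491 ≈ 3.1750)
s + A(-21, -21) = 7909/2491 + 10 = 32819/2491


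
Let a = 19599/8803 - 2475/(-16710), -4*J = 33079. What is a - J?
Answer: 162241872971/19613084 ≈ 8272.1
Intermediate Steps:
J = -33079/4 (J = -¼*33079 = -33079/4 ≈ -8269.8)
a = 23285781/9806542 (a = 19599*(1/8803) - 2475*(-1/16710) = 19599/8803 + 165/1114 = 23285781/9806542 ≈ 2.3745)
a - J = 23285781/9806542 - 1*(-33079/4) = 23285781/9806542 + 33079/4 = 162241872971/19613084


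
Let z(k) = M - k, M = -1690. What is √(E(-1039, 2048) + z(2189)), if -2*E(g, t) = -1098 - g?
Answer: I*√15398/2 ≈ 62.044*I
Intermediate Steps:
E(g, t) = 549 + g/2 (E(g, t) = -(-1098 - g)/2 = 549 + g/2)
z(k) = -1690 - k
√(E(-1039, 2048) + z(2189)) = √((549 + (½)*(-1039)) + (-1690 - 1*2189)) = √((549 - 1039/2) + (-1690 - 2189)) = √(59/2 - 3879) = √(-7699/2) = I*√15398/2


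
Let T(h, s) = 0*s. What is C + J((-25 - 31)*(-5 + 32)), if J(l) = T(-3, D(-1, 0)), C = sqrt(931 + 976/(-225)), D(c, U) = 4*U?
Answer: sqrt(208499)/15 ≈ 30.441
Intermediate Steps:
C = sqrt(208499)/15 (C = sqrt(931 + 976*(-1/225)) = sqrt(931 - 976/225) = sqrt(208499/225) = sqrt(208499)/15 ≈ 30.441)
T(h, s) = 0
J(l) = 0
C + J((-25 - 31)*(-5 + 32)) = sqrt(208499)/15 + 0 = sqrt(208499)/15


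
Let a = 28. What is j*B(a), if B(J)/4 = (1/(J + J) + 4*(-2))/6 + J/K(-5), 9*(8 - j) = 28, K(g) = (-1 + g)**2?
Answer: -6127/567 ≈ -10.806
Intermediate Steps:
j = 44/9 (j = 8 - 1/9*28 = 8 - 28/9 = 44/9 ≈ 4.8889)
B(J) = -16/3 + 1/(3*J) + J/9 (B(J) = 4*((1/(J + J) + 4*(-2))/6 + J/((-1 - 5)**2)) = 4*((1/(2*J) - 8)*(1/6) + J/((-6)**2)) = 4*((1/(2*J) - 8)*(1/6) + J/36) = 4*((-8 + 1/(2*J))*(1/6) + J*(1/36)) = 4*((-4/3 + 1/(12*J)) + J/36) = 4*(-4/3 + 1/(12*J) + J/36) = -16/3 + 1/(3*J) + J/9)
j*B(a) = 44*((1/9)*(3 + 28*(-48 + 28))/28)/9 = 44*((1/9)*(1/28)*(3 + 28*(-20)))/9 = 44*((1/9)*(1/28)*(3 - 560))/9 = 44*((1/9)*(1/28)*(-557))/9 = (44/9)*(-557/252) = -6127/567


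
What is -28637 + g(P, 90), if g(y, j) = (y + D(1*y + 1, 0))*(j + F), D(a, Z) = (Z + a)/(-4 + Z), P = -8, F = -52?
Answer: -57749/2 ≈ -28875.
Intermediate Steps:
D(a, Z) = (Z + a)/(-4 + Z)
g(y, j) = (-52 + j)*(-1/4 + 3*y/4) (g(y, j) = (y + (0 + (1*y + 1))/(-4 + 0))*(j - 52) = (y + (0 + (y + 1))/(-4))*(-52 + j) = (y - (0 + (1 + y))/4)*(-52 + j) = (y - (1 + y)/4)*(-52 + j) = (y + (-1/4 - y/4))*(-52 + j) = (-1/4 + 3*y/4)*(-52 + j) = (-52 + j)*(-1/4 + 3*y/4))
-28637 + g(P, 90) = -28637 + (13 - 39*(-8) - 1/4*90 + (3/4)*90*(-8)) = -28637 + (13 + 312 - 45/2 - 540) = -28637 - 475/2 = -57749/2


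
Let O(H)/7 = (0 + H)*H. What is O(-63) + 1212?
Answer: 28995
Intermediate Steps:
O(H) = 7*H² (O(H) = 7*((0 + H)*H) = 7*(H*H) = 7*H²)
O(-63) + 1212 = 7*(-63)² + 1212 = 7*3969 + 1212 = 27783 + 1212 = 28995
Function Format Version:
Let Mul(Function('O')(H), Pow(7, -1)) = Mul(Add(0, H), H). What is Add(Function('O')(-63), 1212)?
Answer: 28995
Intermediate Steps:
Function('O')(H) = Mul(7, Pow(H, 2)) (Function('O')(H) = Mul(7, Mul(Add(0, H), H)) = Mul(7, Mul(H, H)) = Mul(7, Pow(H, 2)))
Add(Function('O')(-63), 1212) = Add(Mul(7, Pow(-63, 2)), 1212) = Add(Mul(7, 3969), 1212) = Add(27783, 1212) = 28995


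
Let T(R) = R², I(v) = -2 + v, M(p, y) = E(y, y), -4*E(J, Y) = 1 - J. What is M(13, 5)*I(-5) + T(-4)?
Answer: 9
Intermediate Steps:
E(J, Y) = -¼ + J/4 (E(J, Y) = -(1 - J)/4 = -¼ + J/4)
M(p, y) = -¼ + y/4
M(13, 5)*I(-5) + T(-4) = (-¼ + (¼)*5)*(-2 - 5) + (-4)² = (-¼ + 5/4)*(-7) + 16 = 1*(-7) + 16 = -7 + 16 = 9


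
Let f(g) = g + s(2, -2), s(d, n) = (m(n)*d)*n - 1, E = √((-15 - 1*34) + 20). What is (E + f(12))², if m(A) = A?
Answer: (19 + I*√29)² ≈ 332.0 + 204.64*I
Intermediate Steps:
E = I*√29 (E = √((-15 - 34) + 20) = √(-49 + 20) = √(-29) = I*√29 ≈ 5.3852*I)
s(d, n) = -1 + d*n² (s(d, n) = (n*d)*n - 1 = (d*n)*n - 1 = d*n² - 1 = -1 + d*n²)
f(g) = 7 + g (f(g) = g + (-1 + 2*(-2)²) = g + (-1 + 2*4) = g + (-1 + 8) = g + 7 = 7 + g)
(E + f(12))² = (I*√29 + (7 + 12))² = (I*√29 + 19)² = (19 + I*√29)²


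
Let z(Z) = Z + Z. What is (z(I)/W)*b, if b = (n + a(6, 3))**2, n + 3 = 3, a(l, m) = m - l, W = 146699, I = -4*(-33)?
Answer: 2376/146699 ≈ 0.016196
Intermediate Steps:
I = 132
z(Z) = 2*Z
n = 0 (n = -3 + 3 = 0)
b = 9 (b = (0 + (3 - 1*6))**2 = (0 + (3 - 6))**2 = (0 - 3)**2 = (-3)**2 = 9)
(z(I)/W)*b = ((2*132)/146699)*9 = (264*(1/146699))*9 = (264/146699)*9 = 2376/146699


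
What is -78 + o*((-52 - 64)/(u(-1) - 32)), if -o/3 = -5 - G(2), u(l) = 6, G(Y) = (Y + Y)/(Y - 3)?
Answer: -840/13 ≈ -64.615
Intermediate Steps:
G(Y) = 2*Y/(-3 + Y) (G(Y) = (2*Y)/(-3 + Y) = 2*Y/(-3 + Y))
o = 3 (o = -3*(-5 - 2*2/(-3 + 2)) = -3*(-5 - 2*2/(-1)) = -3*(-5 - 2*2*(-1)) = -3*(-5 - 1*(-4)) = -3*(-5 + 4) = -3*(-1) = 3)
-78 + o*((-52 - 64)/(u(-1) - 32)) = -78 + 3*((-52 - 64)/(6 - 32)) = -78 + 3*(-116/(-26)) = -78 + 3*(-116*(-1/26)) = -78 + 3*(58/13) = -78 + 174/13 = -840/13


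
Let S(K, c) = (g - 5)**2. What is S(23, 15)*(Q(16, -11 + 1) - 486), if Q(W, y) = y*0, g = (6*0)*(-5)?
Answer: -12150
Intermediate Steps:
g = 0 (g = 0*(-5) = 0)
Q(W, y) = 0
S(K, c) = 25 (S(K, c) = (0 - 5)**2 = (-5)**2 = 25)
S(23, 15)*(Q(16, -11 + 1) - 486) = 25*(0 - 486) = 25*(-486) = -12150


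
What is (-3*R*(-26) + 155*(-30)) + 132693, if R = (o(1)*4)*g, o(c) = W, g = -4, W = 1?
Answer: 126795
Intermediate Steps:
o(c) = 1
R = -16 (R = (1*4)*(-4) = 4*(-4) = -16)
(-3*R*(-26) + 155*(-30)) + 132693 = (-3*(-16)*(-26) + 155*(-30)) + 132693 = (48*(-26) - 4650) + 132693 = (-1248 - 4650) + 132693 = -5898 + 132693 = 126795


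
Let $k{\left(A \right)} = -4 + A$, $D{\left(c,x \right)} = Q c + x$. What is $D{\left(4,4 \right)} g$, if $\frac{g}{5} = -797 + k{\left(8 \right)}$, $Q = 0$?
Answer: $-15860$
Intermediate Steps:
$D{\left(c,x \right)} = x$ ($D{\left(c,x \right)} = 0 c + x = 0 + x = x$)
$g = -3965$ ($g = 5 \left(-797 + \left(-4 + 8\right)\right) = 5 \left(-797 + 4\right) = 5 \left(-793\right) = -3965$)
$D{\left(4,4 \right)} g = 4 \left(-3965\right) = -15860$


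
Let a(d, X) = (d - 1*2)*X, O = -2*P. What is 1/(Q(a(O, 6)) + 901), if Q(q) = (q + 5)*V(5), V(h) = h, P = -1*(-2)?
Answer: 1/746 ≈ 0.0013405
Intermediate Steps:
P = 2
O = -4 (O = -2*2 = -4)
a(d, X) = X*(-2 + d) (a(d, X) = (d - 2)*X = (-2 + d)*X = X*(-2 + d))
Q(q) = 25 + 5*q (Q(q) = (q + 5)*5 = (5 + q)*5 = 25 + 5*q)
1/(Q(a(O, 6)) + 901) = 1/((25 + 5*(6*(-2 - 4))) + 901) = 1/((25 + 5*(6*(-6))) + 901) = 1/((25 + 5*(-36)) + 901) = 1/((25 - 180) + 901) = 1/(-155 + 901) = 1/746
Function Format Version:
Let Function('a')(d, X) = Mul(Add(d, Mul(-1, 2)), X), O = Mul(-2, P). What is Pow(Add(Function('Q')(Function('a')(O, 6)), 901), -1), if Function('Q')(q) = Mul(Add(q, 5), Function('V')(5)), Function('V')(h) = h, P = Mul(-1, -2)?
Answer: Rational(1, 746) ≈ 0.0013405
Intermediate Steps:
P = 2
O = -4 (O = Mul(-2, 2) = -4)
Function('a')(d, X) = Mul(X, Add(-2, d)) (Function('a')(d, X) = Mul(Add(d, -2), X) = Mul(Add(-2, d), X) = Mul(X, Add(-2, d)))
Function('Q')(q) = Add(25, Mul(5, q)) (Function('Q')(q) = Mul(Add(q, 5), 5) = Mul(Add(5, q), 5) = Add(25, Mul(5, q)))
Pow(Add(Function('Q')(Function('a')(O, 6)), 901), -1) = Pow(Add(Add(25, Mul(5, Mul(6, Add(-2, -4)))), 901), -1) = Pow(Add(Add(25, Mul(5, Mul(6, -6))), 901), -1) = Pow(Add(Add(25, Mul(5, -36)), 901), -1) = Pow(Add(Add(25, -180), 901), -1) = Pow(Add(-155, 901), -1) = Pow(746, -1) = Rational(1, 746)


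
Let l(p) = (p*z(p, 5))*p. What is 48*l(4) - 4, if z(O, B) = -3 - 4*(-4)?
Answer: 9980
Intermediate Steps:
z(O, B) = 13 (z(O, B) = -3 + 16 = 13)
l(p) = 13*p² (l(p) = (p*13)*p = (13*p)*p = 13*p²)
48*l(4) - 4 = 48*(13*4²) - 4 = 48*(13*16) - 4 = 48*208 - 4 = 9984 - 4 = 9980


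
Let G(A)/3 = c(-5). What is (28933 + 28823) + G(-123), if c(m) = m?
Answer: 57741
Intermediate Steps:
G(A) = -15 (G(A) = 3*(-5) = -15)
(28933 + 28823) + G(-123) = (28933 + 28823) - 15 = 57756 - 15 = 57741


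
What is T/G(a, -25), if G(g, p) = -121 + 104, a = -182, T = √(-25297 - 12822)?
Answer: -I*√38119/17 ≈ -11.485*I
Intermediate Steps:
T = I*√38119 (T = √(-38119) = I*√38119 ≈ 195.24*I)
G(g, p) = -17
T/G(a, -25) = (I*√38119)/(-17) = (I*√38119)*(-1/17) = -I*√38119/17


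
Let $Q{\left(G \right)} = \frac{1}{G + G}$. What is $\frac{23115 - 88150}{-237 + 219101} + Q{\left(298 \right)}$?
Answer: $- \frac{9635499}{32610736} \approx -0.29547$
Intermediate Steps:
$Q{\left(G \right)} = \frac{1}{2 G}$
$\frac{23115 - 88150}{-237 + 219101} + Q{\left(298 \right)} = \frac{23115 - 88150}{-237 + 219101} + \frac{1}{2 \cdot 298} = - \frac{65035}{218864} + \frac{1}{2} \cdot \frac{1}{298} = \left(-65035\right) \frac{1}{218864} + \frac{1}{596} = - \frac{65035}{218864} + \frac{1}{596} = - \frac{9635499}{32610736}$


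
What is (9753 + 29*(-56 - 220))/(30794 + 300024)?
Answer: 1749/330818 ≈ 0.0052869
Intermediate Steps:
(9753 + 29*(-56 - 220))/(30794 + 300024) = (9753 + 29*(-276))/330818 = (9753 - 8004)*(1/330818) = 1749*(1/330818) = 1749/330818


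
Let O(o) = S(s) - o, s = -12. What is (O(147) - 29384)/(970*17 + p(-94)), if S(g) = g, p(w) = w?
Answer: -29543/16396 ≈ -1.8018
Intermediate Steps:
O(o) = -12 - o
(O(147) - 29384)/(970*17 + p(-94)) = ((-12 - 1*147) - 29384)/(970*17 - 94) = ((-12 - 147) - 29384)/(16490 - 94) = (-159 - 29384)/16396 = -29543*1/16396 = -29543/16396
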